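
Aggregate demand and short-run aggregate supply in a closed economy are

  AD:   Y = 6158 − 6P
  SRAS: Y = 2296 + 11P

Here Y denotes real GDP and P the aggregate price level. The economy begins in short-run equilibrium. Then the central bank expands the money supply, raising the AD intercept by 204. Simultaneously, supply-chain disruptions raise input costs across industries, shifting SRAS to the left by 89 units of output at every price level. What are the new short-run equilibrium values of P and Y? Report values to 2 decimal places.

After both shocks: AD is Y = 6362 − 6P and SRAS is Y = 2207 + 11P.
Setting them equal: 4155 = 17P, so P = 244.41.
Substituting into AD, Y = 4895.53.

P = 244.41, Y = 4895.53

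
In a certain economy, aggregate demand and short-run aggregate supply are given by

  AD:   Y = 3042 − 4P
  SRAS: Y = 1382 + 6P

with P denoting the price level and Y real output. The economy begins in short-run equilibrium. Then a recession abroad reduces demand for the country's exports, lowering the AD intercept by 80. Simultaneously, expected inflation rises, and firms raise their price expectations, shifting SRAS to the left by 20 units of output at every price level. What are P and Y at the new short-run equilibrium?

P = 160, Y = 2322

After both shocks: AD is Y = 2962 − 4P and SRAS is Y = 1362 + 6P.
Setting them equal: 1600 = 10P, so P = 160.
Y = 2962 − 4·160 = 2322.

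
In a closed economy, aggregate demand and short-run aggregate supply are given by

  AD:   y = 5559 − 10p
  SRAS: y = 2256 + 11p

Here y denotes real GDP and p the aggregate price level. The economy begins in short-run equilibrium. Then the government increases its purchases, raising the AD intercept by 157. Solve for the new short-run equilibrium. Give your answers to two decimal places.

This is a positive demand shock: AD shifts right.
New AD: y = 5716 − 10p.
Set AD = SRAS: 5716 − 10p = 2256 + 11p, so 3460 = 21p and p = 164.76.
Substituting into AD, y = 4068.38.

p = 164.76, y = 4068.38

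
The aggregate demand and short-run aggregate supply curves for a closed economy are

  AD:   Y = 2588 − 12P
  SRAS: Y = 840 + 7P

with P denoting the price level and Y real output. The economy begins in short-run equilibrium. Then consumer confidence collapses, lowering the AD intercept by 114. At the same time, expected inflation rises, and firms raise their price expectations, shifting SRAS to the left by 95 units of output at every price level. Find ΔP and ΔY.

ΔP = -1, ΔY = -102

After both shocks: AD is Y = 2474 − 12P and SRAS is Y = 745 + 7P.
Setting them equal: 1729 = 19P, so P = 91.
Y = 2474 − 12·91 = 1382.
Initially P = 92, Y = 1484, so ΔP = -1 and ΔY = -102.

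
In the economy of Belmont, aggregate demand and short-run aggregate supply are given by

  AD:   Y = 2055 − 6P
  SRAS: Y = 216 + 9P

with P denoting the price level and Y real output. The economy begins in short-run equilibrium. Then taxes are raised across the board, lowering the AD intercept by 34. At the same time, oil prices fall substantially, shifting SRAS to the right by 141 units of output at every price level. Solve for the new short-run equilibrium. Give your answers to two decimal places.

After both shocks: AD is Y = 2021 − 6P and SRAS is Y = 357 + 9P.
Setting them equal: 1664 = 15P, so P = 110.93.
Substituting into AD, Y = 1355.40.

P = 110.93, Y = 1355.40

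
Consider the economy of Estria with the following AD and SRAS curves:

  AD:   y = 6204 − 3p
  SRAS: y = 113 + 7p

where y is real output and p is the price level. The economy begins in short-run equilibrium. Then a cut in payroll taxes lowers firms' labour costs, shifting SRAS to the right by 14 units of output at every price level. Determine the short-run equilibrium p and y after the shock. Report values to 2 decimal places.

This is a positive supply shock: SRAS shifts right.
New SRAS: y = 127 + 7p.
Set AD = SRAS: 6204 − 3p = 127 + 7p, so 6077 = 10p and p = 607.70.
Substituting into AD, y = 4380.90.

p = 607.70, y = 4380.90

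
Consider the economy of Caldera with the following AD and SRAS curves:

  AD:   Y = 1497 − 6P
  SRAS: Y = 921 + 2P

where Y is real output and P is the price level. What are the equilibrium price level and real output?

P = 72, Y = 1065

Set AD = SRAS: 1497 − 6P = 921 + 2P, so 576 = 8P and P = 72.
Then Y = 1497 − 6·72 = 1065.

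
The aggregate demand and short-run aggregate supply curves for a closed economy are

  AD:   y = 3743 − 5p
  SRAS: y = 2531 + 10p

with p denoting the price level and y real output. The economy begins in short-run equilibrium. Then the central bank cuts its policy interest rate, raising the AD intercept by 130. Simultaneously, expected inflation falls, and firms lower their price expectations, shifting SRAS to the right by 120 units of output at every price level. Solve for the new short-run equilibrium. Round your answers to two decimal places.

After both shocks: AD is y = 3873 − 5p and SRAS is y = 2651 + 10p.
Setting them equal: 1222 = 15p, so p = 81.47.
Substituting into AD, y = 3465.67.

p = 81.47, y = 3465.67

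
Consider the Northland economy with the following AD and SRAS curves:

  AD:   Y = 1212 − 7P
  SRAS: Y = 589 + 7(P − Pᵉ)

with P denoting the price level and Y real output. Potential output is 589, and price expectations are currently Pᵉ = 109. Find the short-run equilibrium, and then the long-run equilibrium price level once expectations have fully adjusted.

Short run: with Pᵉ = 109, SRAS is Y = 7P − 174. Setting AD = SRAS gives 1386 = 14P, so P = 99 and Y = 1212 − 7·99 = 519.
Output 519 is below potential 589, so over time expected prices fall and SRAS shifts right until Y returns to 589.
Long run: Y = 589 on the AD curve gives 589 = 1212 − 7P, so P = 89.

Short run: P = 99, Y = 519. Long run: P = 89.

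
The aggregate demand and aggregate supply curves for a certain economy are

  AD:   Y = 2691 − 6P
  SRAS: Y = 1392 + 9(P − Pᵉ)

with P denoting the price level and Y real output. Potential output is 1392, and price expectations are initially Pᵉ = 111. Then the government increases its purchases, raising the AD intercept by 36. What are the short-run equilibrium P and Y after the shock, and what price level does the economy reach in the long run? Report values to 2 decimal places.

Short run: P = 155.60, Y = 1793.40. Long run: P = 222.50.

AD shifts right: new AD is Y = 2727 − 6P. With Pᵉ = 111, SRAS is Y = 393 + 9P.
Short run: 2727 − 6P = 393 + 9P gives 2334 = 15P, so P = 155.60 and Y = 2727 − 6P = 1793.40.
Y = 1793.40 is above potential 1392; expectations adjust and SRAS shifts left until Y = 1392.
Long run: on the new AD curve, 1392 = 2727 − 6P gives P = 222.50.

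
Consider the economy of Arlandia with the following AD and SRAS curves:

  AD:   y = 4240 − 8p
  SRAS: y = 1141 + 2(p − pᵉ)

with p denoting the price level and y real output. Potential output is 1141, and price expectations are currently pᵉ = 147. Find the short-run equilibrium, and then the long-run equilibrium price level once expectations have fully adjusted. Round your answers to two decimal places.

Short run: p = 339.30, y = 1525.60. Long run: p = 387.38.

Short run: with pᵉ = 147, SRAS is y = 847 + 2p. Setting AD = SRAS gives 3393 = 10p, so p = 339.30 and y = 4240 − 8p = 1525.60.
Output 1525.60 is above potential 1141, so over time expected prices rise and SRAS shifts left until y returns to 1141.
Long run: y = 1141 on the AD curve gives 1141 = 4240 − 8p, so p = 387.38.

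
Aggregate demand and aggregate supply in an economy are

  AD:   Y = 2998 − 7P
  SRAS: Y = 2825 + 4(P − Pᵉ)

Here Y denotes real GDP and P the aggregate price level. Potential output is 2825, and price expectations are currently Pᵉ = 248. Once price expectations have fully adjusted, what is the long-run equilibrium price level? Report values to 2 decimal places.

Long-run P = 24.71

Short run: with Pᵉ = 248, SRAS is Y = 1833 + 4P. Setting AD = SRAS gives 1165 = 11P, so P = 105.91 and Y = 2998 − 7P = 2256.64.
Output 2256.64 is below potential 2825, so over time expected prices fall and SRAS shifts right until Y returns to 2825.
Long run: Y = 2825 on the AD curve gives 2825 = 2998 − 7P, so P = 24.71.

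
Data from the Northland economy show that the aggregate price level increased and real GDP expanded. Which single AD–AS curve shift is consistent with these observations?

AD shifted right

P rose and Y rose. An AD shift moves P and Y in the same direction; an SRAS shift moves them in opposite directions.
Here P and Y moved in the same direction, so the AD curve shifted.
Since Y rose, AD shifted right.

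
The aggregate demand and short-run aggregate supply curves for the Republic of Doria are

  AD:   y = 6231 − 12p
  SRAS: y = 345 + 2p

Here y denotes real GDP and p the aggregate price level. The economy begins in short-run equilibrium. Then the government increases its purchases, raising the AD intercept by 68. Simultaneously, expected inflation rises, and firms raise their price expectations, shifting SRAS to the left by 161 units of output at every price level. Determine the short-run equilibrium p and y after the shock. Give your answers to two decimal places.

p = 436.79, y = 1057.57

After both shocks: AD is y = 6299 − 12p and SRAS is y = 184 + 2p.
Setting them equal: 6115 = 14p, so p = 436.79.
Substituting into AD, y = 1057.57.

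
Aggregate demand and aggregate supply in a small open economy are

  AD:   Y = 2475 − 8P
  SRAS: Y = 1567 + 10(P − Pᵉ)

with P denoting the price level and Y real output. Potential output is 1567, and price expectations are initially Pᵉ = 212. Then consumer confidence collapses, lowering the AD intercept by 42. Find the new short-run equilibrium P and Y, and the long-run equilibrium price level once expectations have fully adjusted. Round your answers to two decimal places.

AD shifts left: new AD is Y = 2433 − 8P. With Pᵉ = 212, SRAS is Y = 10P − 553.
Short run: 2433 − 8P = 10P − 553 gives 2986 = 18P, so P = 165.89 and Y = 2433 − 8P = 1105.89.
Y = 1105.89 is below potential 1567; expectations adjust and SRAS shifts right until Y = 1567.
Long run: on the new AD curve, 1567 = 2433 − 8P gives P = 108.25.

Short run: P = 165.89, Y = 1105.89. Long run: P = 108.25.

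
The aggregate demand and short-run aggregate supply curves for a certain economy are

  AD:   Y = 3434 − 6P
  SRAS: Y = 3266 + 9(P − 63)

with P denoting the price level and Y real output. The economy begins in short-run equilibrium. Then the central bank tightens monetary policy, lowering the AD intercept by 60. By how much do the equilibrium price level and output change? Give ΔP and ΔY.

This is a negative demand shock: AD shifts left.
New AD: Y = 3374 − 6P.
SRAS can be written Y = 2699 + 9P.
Set AD = SRAS: 3374 − 6P = 2699 + 9P, so 675 = 15P and P = 45.
Y = 3374 − 6·45 = 3104.
Initially P = 49, Y = 3140, so ΔP = -4 and ΔY = -36.

ΔP = -4, ΔY = -36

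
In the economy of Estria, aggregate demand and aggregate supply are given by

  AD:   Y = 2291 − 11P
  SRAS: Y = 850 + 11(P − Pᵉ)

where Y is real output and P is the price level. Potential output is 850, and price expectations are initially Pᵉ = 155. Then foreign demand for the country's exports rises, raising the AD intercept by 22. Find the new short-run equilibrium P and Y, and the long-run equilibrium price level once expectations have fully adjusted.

AD shifts right: new AD is Y = 2313 − 11P. With Pᵉ = 155, SRAS is Y = 11P − 855.
Short run: 2313 − 11P = 11P − 855 gives 3168 = 22P, so P = 144 and Y = 2313 − 11·144 = 729.
Y = 729 is below potential 850; expectations adjust and SRAS shifts right until Y = 850.
Long run: on the new AD curve, 850 = 2313 − 11P gives P = 133.

Short run: P = 144, Y = 729. Long run: P = 133.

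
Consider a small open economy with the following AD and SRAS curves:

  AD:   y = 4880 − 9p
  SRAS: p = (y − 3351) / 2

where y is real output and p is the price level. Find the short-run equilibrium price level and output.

p = 139, y = 3629

Rearrange SRAS to y = 3351 + 2p.
Set AD = SRAS: 4880 − 9p = 3351 + 2p, so 1529 = 11p and p = 139.
Then y = 4880 − 9·139 = 3629.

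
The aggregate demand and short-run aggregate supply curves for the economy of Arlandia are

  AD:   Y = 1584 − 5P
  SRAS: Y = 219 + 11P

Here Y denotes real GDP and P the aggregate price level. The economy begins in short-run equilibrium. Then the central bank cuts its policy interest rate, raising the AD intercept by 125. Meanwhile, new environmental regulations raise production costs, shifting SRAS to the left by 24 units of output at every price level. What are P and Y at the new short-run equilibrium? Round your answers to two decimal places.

After both shocks: AD is Y = 1709 − 5P and SRAS is Y = 195 + 11P.
Setting them equal: 1514 = 16P, so P = 94.63.
Substituting into AD, Y = 1235.88.

P = 94.63, Y = 1235.88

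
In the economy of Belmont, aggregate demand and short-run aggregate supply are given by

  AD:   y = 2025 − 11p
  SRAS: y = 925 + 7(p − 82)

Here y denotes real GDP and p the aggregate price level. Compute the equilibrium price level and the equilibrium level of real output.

Write SRAS as y = 925 + 7p − 574 = 351 + 7p.
Set AD = SRAS: 2025 − 11p = 351 + 7p, so 1674 = 18p and p = 93.
Then y = 2025 − 11·93 = 1002.

p = 93, y = 1002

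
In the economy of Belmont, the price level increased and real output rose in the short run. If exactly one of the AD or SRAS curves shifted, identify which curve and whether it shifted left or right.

P rose and Y rose. An AD shift moves P and Y in the same direction; an SRAS shift moves them in opposite directions.
Here P and Y moved in the same direction, so the AD curve shifted.
Since Y rose, AD shifted right.

AD shifted right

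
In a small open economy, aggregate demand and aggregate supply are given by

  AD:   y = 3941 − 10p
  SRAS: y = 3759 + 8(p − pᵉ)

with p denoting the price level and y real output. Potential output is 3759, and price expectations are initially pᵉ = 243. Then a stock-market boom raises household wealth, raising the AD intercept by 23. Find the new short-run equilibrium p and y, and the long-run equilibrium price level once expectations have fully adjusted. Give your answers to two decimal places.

Short run: p = 119.39, y = 2770.11. Long run: p = 20.50.

AD shifts right: new AD is y = 3964 − 10p. With pᵉ = 243, SRAS is y = 1815 + 8p.
Short run: 3964 − 10p = 1815 + 8p gives 2149 = 18p, so p = 119.39 and y = 3964 − 10p = 2770.11.
y = 2770.11 is below potential 3759; expectations adjust and SRAS shifts right until y = 3759.
Long run: on the new AD curve, 3759 = 3964 − 10p gives p = 20.50.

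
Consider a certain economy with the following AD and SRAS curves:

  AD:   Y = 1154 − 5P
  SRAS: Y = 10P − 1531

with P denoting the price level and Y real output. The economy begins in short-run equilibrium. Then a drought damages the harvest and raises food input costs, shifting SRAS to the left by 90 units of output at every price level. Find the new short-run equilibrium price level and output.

This is a negative supply shock: SRAS shifts left.
New SRAS: Y = 10P − 1621.
Set AD = SRAS: 1154 − 5P = 10P − 1621, so 2775 = 15P and P = 185.
Y = 1154 − 5·185 = 229.

P = 185, Y = 229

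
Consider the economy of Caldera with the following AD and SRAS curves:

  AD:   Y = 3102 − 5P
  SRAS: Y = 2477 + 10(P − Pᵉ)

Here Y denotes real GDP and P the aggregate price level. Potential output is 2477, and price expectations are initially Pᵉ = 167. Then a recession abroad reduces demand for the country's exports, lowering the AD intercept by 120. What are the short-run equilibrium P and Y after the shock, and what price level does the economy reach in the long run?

Short run: P = 145, Y = 2257. Long run: P = 101.

AD shifts left: new AD is Y = 2982 − 5P. With Pᵉ = 167, SRAS is Y = 807 + 10P.
Short run: 2982 − 5P = 807 + 10P gives 2175 = 15P, so P = 145 and Y = 2982 − 5·145 = 2257.
Y = 2257 is below potential 2477; expectations adjust and SRAS shifts right until Y = 2477.
Long run: on the new AD curve, 2477 = 2982 − 5P gives P = 101.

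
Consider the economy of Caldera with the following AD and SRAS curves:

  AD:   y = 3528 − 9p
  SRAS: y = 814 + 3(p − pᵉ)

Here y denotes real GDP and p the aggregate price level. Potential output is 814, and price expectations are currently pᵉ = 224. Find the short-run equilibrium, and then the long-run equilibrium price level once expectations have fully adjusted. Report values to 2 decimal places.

Short run: with pᵉ = 224, SRAS is y = 142 + 3p. Setting AD = SRAS gives 3386 = 12p, so p = 282.17 and y = 3528 − 9p = 988.50.
Output 988.50 is above potential 814, so over time expected prices rise and SRAS shifts left until y returns to 814.
Long run: y = 814 on the AD curve gives 814 = 3528 − 9p, so p = 301.56.

Short run: p = 282.17, y = 988.50. Long run: p = 301.56.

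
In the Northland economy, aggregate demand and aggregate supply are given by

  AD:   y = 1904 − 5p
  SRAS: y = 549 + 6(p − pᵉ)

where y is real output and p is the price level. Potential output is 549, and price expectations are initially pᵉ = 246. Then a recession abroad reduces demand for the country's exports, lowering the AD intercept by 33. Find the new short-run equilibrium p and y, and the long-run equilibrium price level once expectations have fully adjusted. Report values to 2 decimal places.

Short run: p = 254.36, y = 599.18. Long run: p = 264.40.

AD shifts left: new AD is y = 1871 − 5p. With pᵉ = 246, SRAS is y = 6p − 927.
Short run: 1871 − 5p = 6p − 927 gives 2798 = 11p, so p = 254.36 and y = 1871 − 5p = 599.18.
y = 599.18 is above potential 549; expectations adjust and SRAS shifts left until y = 549.
Long run: on the new AD curve, 549 = 1871 − 5p gives p = 264.40.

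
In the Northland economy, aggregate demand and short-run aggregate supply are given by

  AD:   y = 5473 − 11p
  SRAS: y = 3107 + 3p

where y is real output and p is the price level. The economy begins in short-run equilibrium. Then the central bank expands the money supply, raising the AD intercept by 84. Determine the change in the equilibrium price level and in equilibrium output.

Δp = +6, Δy = +18

This is a positive demand shock: AD shifts right.
New AD: y = 5557 − 11p.
Set AD = SRAS: 5557 − 11p = 3107 + 3p, so 2450 = 14p and p = 175.
y = 5557 − 11·175 = 3632.
Initially p = 169, y = 3614, so Δp = +6 and Δy = +18.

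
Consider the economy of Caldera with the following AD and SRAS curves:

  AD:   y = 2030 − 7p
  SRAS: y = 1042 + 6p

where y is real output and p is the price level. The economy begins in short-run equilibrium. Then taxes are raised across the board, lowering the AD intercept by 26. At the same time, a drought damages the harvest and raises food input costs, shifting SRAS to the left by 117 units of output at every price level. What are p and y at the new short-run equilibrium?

After both shocks: AD is y = 2004 − 7p and SRAS is y = 925 + 6p.
Setting them equal: 1079 = 13p, so p = 83.
y = 2004 − 7·83 = 1423.

p = 83, y = 1423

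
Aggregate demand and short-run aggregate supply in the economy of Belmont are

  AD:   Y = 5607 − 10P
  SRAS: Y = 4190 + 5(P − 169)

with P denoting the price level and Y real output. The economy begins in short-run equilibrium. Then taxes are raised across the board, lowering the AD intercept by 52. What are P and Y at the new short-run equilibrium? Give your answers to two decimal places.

This is a negative demand shock: AD shifts left.
New AD: Y = 5555 − 10P.
SRAS can be written Y = 3345 + 5P.
Set AD = SRAS: 5555 − 10P = 3345 + 5P, so 2210 = 15P and P = 147.33.
Substituting into AD, Y = 4081.67.

P = 147.33, Y = 4081.67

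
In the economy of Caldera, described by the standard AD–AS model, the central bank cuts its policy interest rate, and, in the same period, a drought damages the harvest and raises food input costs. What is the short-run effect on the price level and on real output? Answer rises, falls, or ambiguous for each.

Price level: rises; output: ambiguous

The first event is a positive demand shock: AD shifts right, which by itself pushes P up and Y up.
The second is an adverse supply shock: SRAS shifts left, which by itself pushes P up and Y down.
Both shocks push P up, so P rises. The two shocks push Y in opposite directions, so the effect on Y is ambiguous.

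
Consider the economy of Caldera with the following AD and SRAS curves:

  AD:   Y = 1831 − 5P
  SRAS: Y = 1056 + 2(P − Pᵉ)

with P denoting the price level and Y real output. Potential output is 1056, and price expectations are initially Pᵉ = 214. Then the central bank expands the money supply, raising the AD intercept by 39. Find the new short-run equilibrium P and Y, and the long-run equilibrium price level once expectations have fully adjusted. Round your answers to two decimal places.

AD shifts right: new AD is Y = 1870 − 5P. With Pᵉ = 214, SRAS is Y = 628 + 2P.
Short run: 1870 − 5P = 628 + 2P gives 1242 = 7P, so P = 177.43 and Y = 1870 − 5P = 982.86.
Y = 982.86 is below potential 1056; expectations adjust and SRAS shifts right until Y = 1056.
Long run: on the new AD curve, 1056 = 1870 − 5P gives P = 162.80.

Short run: P = 177.43, Y = 982.86. Long run: P = 162.80.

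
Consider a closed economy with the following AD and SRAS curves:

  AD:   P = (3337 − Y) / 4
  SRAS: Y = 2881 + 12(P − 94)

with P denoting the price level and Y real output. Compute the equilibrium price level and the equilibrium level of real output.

Write SRAS as Y = 2881 + 12P − 1128 = 1753 + 12P.
Rearrange AD to Y = 3337 − 4P.
Set AD = SRAS: 3337 − 4P = 1753 + 12P, so 1584 = 16P and P = 99.
Then Y = 3337 − 4·99 = 2941.

P = 99, Y = 2941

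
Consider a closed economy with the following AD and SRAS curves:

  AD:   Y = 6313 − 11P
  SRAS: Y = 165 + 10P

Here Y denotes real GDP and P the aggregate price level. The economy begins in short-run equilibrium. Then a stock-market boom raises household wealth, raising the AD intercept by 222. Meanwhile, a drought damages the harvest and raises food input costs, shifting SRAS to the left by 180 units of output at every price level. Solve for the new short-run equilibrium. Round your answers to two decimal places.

P = 311.90, Y = 3104.05

After both shocks: AD is Y = 6535 − 11P and SRAS is Y = 10P − 15.
Setting them equal: 6550 = 21P, so P = 311.90.
Substituting into AD, Y = 3104.05.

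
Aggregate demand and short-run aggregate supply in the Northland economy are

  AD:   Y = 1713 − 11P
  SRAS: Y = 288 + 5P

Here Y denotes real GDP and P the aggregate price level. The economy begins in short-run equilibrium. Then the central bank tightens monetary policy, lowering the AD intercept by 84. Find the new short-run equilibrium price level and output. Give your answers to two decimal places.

This is a negative demand shock: AD shifts left.
New AD: Y = 1629 − 11P.
Set AD = SRAS: 1629 − 11P = 288 + 5P, so 1341 = 16P and P = 83.81.
Substituting into AD, Y = 707.06.

P = 83.81, Y = 707.06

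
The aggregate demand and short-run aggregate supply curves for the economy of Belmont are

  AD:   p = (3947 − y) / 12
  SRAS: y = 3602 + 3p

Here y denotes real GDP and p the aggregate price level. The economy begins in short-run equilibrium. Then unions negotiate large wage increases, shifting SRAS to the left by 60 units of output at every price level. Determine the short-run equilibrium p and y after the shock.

p = 27, y = 3623

This is a negative supply shock: SRAS shifts left.
New SRAS: y = 3542 + 3p.
Set AD = SRAS: 3947 − 12p = 3542 + 3p, so 405 = 15p and p = 27.
y = 3947 − 12·27 = 3623.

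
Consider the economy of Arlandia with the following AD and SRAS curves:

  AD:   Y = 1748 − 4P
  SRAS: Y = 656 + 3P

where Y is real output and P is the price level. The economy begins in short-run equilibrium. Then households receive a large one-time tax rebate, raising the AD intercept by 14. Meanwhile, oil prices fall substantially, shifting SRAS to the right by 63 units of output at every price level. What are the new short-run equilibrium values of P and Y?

P = 149, Y = 1166

After both shocks: AD is Y = 1762 − 4P and SRAS is Y = 719 + 3P.
Setting them equal: 1043 = 7P, so P = 149.
Y = 1762 − 4·149 = 1166.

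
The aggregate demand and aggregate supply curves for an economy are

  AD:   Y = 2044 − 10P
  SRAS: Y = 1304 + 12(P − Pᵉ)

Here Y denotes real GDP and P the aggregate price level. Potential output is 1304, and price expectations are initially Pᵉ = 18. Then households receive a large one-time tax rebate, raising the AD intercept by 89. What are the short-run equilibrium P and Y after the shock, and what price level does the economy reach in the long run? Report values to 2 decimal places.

AD shifts right: new AD is Y = 2133 − 10P. With Pᵉ = 18, SRAS is Y = 1088 + 12P.
Short run: 2133 − 10P = 1088 + 12P gives 1045 = 22P, so P = 47.50 and Y = 2133 − 10P = 1658.00.
Y = 1658.00 is above potential 1304; expectations adjust and SRAS shifts left until Y = 1304.
Long run: on the new AD curve, 1304 = 2133 − 10P gives P = 82.90.

Short run: P = 47.50, Y = 1658.00. Long run: P = 82.90.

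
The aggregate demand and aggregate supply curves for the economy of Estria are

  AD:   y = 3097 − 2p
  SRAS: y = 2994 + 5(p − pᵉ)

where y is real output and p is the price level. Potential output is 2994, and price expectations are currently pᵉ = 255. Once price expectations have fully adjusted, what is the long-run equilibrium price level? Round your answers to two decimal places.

Short run: with pᵉ = 255, SRAS is y = 1719 + 5p. Setting AD = SRAS gives 1378 = 7p, so p = 196.86 and y = 3097 − 2p = 2703.29.
Output 2703.29 is below potential 2994, so over time expected prices fall and SRAS shifts right until y returns to 2994.
Long run: y = 2994 on the AD curve gives 2994 = 3097 − 2p, so p = 51.50.

Long-run p = 51.50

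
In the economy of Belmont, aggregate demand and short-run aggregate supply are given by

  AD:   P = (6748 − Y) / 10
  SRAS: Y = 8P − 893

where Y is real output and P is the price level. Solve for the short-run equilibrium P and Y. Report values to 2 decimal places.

P = 424.50, Y = 2503.00

Rearrange AD to Y = 6748 − 10P.
Set AD = SRAS: 6748 − 10P = 8P − 893, so 7641 = 18P and P = 424.50.
Substituting into AD, Y = 6748 − 10P = 2503.00.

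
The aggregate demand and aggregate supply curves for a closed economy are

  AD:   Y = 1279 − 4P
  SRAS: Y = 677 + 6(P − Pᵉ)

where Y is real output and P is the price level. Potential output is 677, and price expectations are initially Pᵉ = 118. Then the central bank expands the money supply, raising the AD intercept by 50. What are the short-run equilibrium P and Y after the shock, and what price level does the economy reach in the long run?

Short run: P = 136, Y = 785. Long run: P = 163.

AD shifts right: new AD is Y = 1329 − 4P. With Pᵉ = 118, SRAS is Y = 6P − 31.
Short run: 1329 − 4P = 6P − 31 gives 1360 = 10P, so P = 136 and Y = 1329 − 4·136 = 785.
Y = 785 is above potential 677; expectations adjust and SRAS shifts left until Y = 677.
Long run: on the new AD curve, 677 = 1329 − 4P gives P = 163.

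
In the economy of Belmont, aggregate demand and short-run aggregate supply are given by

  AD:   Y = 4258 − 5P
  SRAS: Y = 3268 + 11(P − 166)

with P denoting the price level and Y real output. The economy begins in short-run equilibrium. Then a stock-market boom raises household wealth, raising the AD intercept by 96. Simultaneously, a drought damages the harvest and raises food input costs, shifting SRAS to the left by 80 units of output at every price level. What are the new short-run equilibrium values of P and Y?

P = 187, Y = 3419

After both shocks: AD is Y = 4354 − 5P and SRAS is Y = 1362 + 11P.
Setting them equal: 2992 = 16P, so P = 187.
Y = 4354 − 5·187 = 3419.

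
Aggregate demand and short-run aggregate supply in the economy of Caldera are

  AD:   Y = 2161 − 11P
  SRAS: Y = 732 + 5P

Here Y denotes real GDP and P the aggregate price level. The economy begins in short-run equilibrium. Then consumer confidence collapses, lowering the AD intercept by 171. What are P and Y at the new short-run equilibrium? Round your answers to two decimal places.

This is a negative demand shock: AD shifts left.
New AD: Y = 1990 − 11P.
Set AD = SRAS: 1990 − 11P = 732 + 5P, so 1258 = 16P and P = 78.63.
Substituting into AD, Y = 1125.13.

P = 78.63, Y = 1125.13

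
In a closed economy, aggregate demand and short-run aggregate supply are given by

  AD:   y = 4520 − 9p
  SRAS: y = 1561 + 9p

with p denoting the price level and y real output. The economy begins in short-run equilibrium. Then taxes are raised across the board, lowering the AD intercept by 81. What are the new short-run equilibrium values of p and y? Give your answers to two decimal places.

p = 159.89, y = 3000.00

This is a negative demand shock: AD shifts left.
New AD: y = 4439 − 9p.
Set AD = SRAS: 4439 − 9p = 1561 + 9p, so 2878 = 18p and p = 159.89.
Substituting into AD, y = 3000.00.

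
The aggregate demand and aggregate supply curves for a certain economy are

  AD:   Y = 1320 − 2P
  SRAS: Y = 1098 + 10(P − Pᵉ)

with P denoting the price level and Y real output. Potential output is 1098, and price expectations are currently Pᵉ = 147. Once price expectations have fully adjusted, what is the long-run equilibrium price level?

Long-run P = 111

Short run: with Pᵉ = 147, SRAS is Y = 10P − 372. Setting AD = SRAS gives 1692 = 12P, so P = 141 and Y = 1320 − 2·141 = 1038.
Output 1038 is below potential 1098, so over time expected prices fall and SRAS shifts right until Y returns to 1098.
Long run: Y = 1098 on the AD curve gives 1098 = 1320 − 2P, so P = 111.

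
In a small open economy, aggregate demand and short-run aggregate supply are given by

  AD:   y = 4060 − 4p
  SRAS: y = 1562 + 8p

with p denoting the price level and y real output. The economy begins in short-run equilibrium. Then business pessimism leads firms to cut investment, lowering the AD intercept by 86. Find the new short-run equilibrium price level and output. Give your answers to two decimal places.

This is a negative demand shock: AD shifts left.
New AD: y = 3974 − 4p.
Set AD = SRAS: 3974 − 4p = 1562 + 8p, so 2412 = 12p and p = 201.00.
Substituting into AD, y = 3170.00.

p = 201.00, y = 3170.00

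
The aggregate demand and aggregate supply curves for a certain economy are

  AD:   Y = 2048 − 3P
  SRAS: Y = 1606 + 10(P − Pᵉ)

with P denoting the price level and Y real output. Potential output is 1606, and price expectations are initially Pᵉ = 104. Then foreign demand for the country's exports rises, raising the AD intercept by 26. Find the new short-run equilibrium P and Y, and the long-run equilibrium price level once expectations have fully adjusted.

AD shifts right: new AD is Y = 2074 − 3P. With Pᵉ = 104, SRAS is Y = 566 + 10P.
Short run: 2074 − 3P = 566 + 10P gives 1508 = 13P, so P = 116 and Y = 2074 − 3·116 = 1726.
Y = 1726 is above potential 1606; expectations adjust and SRAS shifts left until Y = 1606.
Long run: on the new AD curve, 1606 = 2074 − 3P gives P = 156.

Short run: P = 116, Y = 1726. Long run: P = 156.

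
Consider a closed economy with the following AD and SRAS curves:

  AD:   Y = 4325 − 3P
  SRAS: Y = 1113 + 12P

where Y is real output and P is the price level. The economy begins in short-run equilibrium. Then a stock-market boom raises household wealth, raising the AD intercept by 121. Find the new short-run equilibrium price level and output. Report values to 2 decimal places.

This is a positive demand shock: AD shifts right.
New AD: Y = 4446 − 3P.
Set AD = SRAS: 4446 − 3P = 1113 + 12P, so 3333 = 15P and P = 222.20.
Substituting into AD, Y = 3779.40.

P = 222.20, Y = 3779.40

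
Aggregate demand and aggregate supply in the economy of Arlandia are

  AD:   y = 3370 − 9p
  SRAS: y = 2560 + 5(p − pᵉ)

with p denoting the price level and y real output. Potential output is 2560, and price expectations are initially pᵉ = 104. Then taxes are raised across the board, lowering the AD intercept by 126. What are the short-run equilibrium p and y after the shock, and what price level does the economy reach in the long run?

Short run: p = 86, y = 2470. Long run: p = 76.

AD shifts left: new AD is y = 3244 − 9p. With pᵉ = 104, SRAS is y = 2040 + 5p.
Short run: 3244 − 9p = 2040 + 5p gives 1204 = 14p, so p = 86 and y = 3244 − 9·86 = 2470.
y = 2470 is below potential 2560; expectations adjust and SRAS shifts right until y = 2560.
Long run: on the new AD curve, 2560 = 3244 − 9p gives p = 76.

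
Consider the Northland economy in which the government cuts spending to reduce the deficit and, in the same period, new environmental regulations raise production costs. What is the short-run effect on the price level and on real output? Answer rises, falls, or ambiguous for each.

The first event is a negative demand shock: AD shifts left, which by itself pushes P down and Y down.
The second is an adverse supply shock: SRAS shifts left, which by itself pushes P up and Y down.
The two shocks push P in opposite directions, so the effect on P is ambiguous. Both shocks push Y down, so Y falls.

Price level: ambiguous; output: falls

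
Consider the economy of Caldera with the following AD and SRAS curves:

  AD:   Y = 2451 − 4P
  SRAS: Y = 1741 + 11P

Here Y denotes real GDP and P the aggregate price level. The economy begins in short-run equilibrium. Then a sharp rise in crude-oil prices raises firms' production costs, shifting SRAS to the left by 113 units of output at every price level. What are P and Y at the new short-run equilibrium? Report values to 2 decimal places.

This is a negative supply shock: SRAS shifts left.
New SRAS: Y = 1628 + 11P.
Set AD = SRAS: 2451 − 4P = 1628 + 11P, so 823 = 15P and P = 54.87.
Substituting into AD, Y = 2231.53.

P = 54.87, Y = 2231.53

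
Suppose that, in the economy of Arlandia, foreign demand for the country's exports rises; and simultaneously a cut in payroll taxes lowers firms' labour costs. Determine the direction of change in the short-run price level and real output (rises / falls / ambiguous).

The first event is a positive demand shock: AD shifts right, which by itself pushes P up and Y up.
The second is a favourable supply shock: SRAS shifts right, which by itself pushes P down and Y up.
The two shocks push P in opposite directions, so the effect on P is ambiguous. Both shocks push Y up, so Y rises.

Price level: ambiguous; output: rises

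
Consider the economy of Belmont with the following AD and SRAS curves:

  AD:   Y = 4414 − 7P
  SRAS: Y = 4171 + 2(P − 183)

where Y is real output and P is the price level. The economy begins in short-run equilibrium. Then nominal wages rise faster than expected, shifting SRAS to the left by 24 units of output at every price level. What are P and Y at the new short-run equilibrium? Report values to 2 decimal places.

This is a negative supply shock: SRAS shifts left.
New SRAS: Y = 3781 + 2P.
Set AD = SRAS: 4414 − 7P = 3781 + 2P, so 633 = 9P and P = 70.33.
Substituting into AD, Y = 3921.67.

P = 70.33, Y = 3921.67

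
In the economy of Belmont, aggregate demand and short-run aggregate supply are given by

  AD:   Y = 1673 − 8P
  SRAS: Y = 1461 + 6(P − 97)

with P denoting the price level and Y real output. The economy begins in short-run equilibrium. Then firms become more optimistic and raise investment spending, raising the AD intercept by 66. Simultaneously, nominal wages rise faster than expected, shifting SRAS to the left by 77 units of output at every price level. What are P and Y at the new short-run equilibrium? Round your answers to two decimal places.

P = 66.93, Y = 1203.57

After both shocks: AD is Y = 1739 − 8P and SRAS is Y = 802 + 6P.
Setting them equal: 937 = 14P, so P = 66.93.
Substituting into AD, Y = 1203.57.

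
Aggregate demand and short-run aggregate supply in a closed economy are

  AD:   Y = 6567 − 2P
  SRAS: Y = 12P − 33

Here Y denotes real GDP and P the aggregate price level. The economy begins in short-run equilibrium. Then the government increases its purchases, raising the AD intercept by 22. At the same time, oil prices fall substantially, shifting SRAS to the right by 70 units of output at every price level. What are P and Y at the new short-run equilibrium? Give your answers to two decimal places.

P = 468.00, Y = 5653.00

After both shocks: AD is Y = 6589 − 2P and SRAS is Y = 37 + 12P.
Setting them equal: 6552 = 14P, so P = 468.00.
Substituting into AD, Y = 5653.00.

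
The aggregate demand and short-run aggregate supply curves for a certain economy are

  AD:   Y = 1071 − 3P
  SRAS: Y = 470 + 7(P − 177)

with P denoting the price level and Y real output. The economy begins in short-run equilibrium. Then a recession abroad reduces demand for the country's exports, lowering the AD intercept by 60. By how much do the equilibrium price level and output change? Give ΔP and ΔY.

ΔP = -6, ΔY = -42

This is a negative demand shock: AD shifts left.
New AD: Y = 1011 − 3P.
SRAS can be written Y = 7P − 769.
Set AD = SRAS: 1011 − 3P = 7P − 769, so 1780 = 10P and P = 178.
Y = 1011 − 3·178 = 477.
Initially P = 184, Y = 519, so ΔP = -6 and ΔY = -42.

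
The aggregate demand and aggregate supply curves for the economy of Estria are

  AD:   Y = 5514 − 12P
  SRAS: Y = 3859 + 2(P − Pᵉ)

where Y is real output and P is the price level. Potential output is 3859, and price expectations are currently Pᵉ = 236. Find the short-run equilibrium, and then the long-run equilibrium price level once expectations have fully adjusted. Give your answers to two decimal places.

Short run: with Pᵉ = 236, SRAS is Y = 3387 + 2P. Setting AD = SRAS gives 2127 = 14P, so P = 151.93 and Y = 5514 − 12P = 3690.86.
Output 3690.86 is below potential 3859, so over time expected prices fall and SRAS shifts right until Y returns to 3859.
Long run: Y = 3859 on the AD curve gives 3859 = 5514 − 12P, so P = 137.92.

Short run: P = 151.93, Y = 3690.86. Long run: P = 137.92.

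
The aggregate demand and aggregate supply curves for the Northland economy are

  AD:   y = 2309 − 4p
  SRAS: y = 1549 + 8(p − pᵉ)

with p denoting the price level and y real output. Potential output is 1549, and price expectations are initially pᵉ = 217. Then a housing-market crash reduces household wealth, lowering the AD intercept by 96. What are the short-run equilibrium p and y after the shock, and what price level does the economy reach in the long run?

AD shifts left: new AD is y = 2213 − 4p. With pᵉ = 217, SRAS is y = 8p − 187.
Short run: 2213 − 4p = 8p − 187 gives 2400 = 12p, so p = 200 and y = 2213 − 4·200 = 1413.
y = 1413 is below potential 1549; expectations adjust and SRAS shifts right until y = 1549.
Long run: on the new AD curve, 1549 = 2213 − 4p gives p = 166.

Short run: p = 200, y = 1413. Long run: p = 166.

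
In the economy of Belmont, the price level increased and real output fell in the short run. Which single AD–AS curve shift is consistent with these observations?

P rose and Y fell. An AD shift moves P and Y in the same direction; an SRAS shift moves them in opposite directions.
Here P and Y moved in opposite directions, so the SRAS curve shifted.
Since Y fell, SRAS shifted left.

SRAS shifted left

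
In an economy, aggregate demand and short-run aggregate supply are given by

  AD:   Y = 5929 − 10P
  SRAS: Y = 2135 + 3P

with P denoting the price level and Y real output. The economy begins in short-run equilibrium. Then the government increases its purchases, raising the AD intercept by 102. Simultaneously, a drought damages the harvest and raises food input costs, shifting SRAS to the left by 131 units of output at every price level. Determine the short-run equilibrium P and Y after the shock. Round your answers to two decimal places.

After both shocks: AD is Y = 6031 − 10P and SRAS is Y = 2004 + 3P.
Setting them equal: 4027 = 13P, so P = 309.77.
Substituting into AD, Y = 2933.31.

P = 309.77, Y = 2933.31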